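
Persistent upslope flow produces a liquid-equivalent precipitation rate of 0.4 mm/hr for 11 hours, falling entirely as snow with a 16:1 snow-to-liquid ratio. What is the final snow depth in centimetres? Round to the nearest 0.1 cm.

Liquid-equivalent depth = 0.4 × 11 = 4.4 mm.
Snow depth = 4.4 mm × 16 = 70.4 mm = 7.0 cm.

snow depth ≈ 7.0 cm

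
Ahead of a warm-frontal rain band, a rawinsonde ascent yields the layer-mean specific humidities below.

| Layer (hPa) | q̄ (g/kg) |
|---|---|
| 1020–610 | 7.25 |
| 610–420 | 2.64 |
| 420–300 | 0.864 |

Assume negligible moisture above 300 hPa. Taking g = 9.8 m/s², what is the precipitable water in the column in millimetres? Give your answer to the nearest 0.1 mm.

PW ≈ 36.5 mm

Precipitable water is the column-integrated vapour mass per unit area: PW = (1/g) Σ q̄ Δp, with q in kg/kg and Δp in Pa (1 kg/m² of water = 1 mm).
Layer 1020–610 hPa: Δp = 410 hPa = 41000 Pa, q̄ = 0.00725 kg/kg → 0.00725 × 41000 / 9.8 = 30.33 mm
Layer 610–420 hPa: Δp = 190 hPa = 19000 Pa, q̄ = 0.00264 kg/kg → 0.00264 × 19000 / 9.8 = 5.12 mm
Layer 420–300 hPa: Δp = 120 hPa = 12000 Pa, q̄ = 0.000864 kg/kg → 0.000864 × 12000 / 9.8 = 1.06 mm
PW = 30.33 + 5.12 + 1.06 = 36.51 ≈ 36.5 mm.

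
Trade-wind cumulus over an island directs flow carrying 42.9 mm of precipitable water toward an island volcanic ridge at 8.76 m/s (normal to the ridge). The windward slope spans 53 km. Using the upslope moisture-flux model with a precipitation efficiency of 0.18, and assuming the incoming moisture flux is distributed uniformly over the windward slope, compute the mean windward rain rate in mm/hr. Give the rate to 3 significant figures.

Incoming column moisture flux per unit ridge length: F = V × PW = 8.76 × 42.9 = 375.804 mm·m/s.
Spread over the 53 km slope with efficiency ε = 0.18: R = ε·F/W = 0.18 × 375.804 / 53000 m = 1.276e-03 mm/s.
R = 1.276e-03 × 3600 = 4.59 mm/hr.

R ≈ 4.59 mm/hr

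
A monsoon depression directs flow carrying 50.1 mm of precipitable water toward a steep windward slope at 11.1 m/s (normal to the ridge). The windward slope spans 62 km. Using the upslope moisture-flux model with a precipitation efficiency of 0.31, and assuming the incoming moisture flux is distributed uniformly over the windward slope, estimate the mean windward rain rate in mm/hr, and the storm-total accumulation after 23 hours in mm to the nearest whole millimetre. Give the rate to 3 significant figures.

Incoming column moisture flux per unit ridge length: F = V × PW = 11.1 × 50.1 = 556.11 mm·m/s.
Spread over the 62 km slope with efficiency ε = 0.31: R = ε·F/W = 0.31 × 556.11 / 62000 m = 2.781e-03 mm/s.
R = 2.781e-03 × 3600 = 10.0 mm/hr.
Over 23 h: total = 10.0 × 23 = 230 mm.

R ≈ 10.0 mm/hr; total ≈ 230 mm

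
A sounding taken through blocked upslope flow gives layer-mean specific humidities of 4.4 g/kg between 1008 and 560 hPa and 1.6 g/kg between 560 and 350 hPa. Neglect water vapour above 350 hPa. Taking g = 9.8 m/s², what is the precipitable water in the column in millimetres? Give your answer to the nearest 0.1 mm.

PW ≈ 23.5 mm

Precipitable water is the column-integrated vapour mass per unit area: PW = (1/g) Σ q̄ Δp, with q in kg/kg and Δp in Pa (1 kg/m² of water = 1 mm).
Layer 1008–560 hPa: Δp = 448 hPa = 44800 Pa, q̄ = 0.0044 kg/kg → 0.0044 × 44800 / 9.8 = 20.11 mm
Layer 560–350 hPa: Δp = 210 hPa = 21000 Pa, q̄ = 0.0016 kg/kg → 0.0016 × 21000 / 9.8 = 3.43 mm
PW = 20.11 + 3.43 = 23.54 ≈ 23.5 mm.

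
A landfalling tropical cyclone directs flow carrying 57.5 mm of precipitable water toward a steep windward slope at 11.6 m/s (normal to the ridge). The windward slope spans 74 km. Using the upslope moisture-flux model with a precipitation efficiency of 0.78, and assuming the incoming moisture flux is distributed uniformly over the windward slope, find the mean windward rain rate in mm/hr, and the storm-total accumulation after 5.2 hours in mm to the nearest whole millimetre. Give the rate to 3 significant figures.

Incoming column moisture flux per unit ridge length: F = V × PW = 11.6 × 57.5 = 667 mm·m/s.
Spread over the 74 km slope with efficiency ε = 0.78: R = ε·F/W = 0.78 × 667 / 74000 m = 7.031e-03 mm/s.
R = 7.031e-03 × 3600 = 25.3 mm/hr.
Over 5.2 h: total = 25.3 × 5.2 = 131.56 ≈ 132 mm.

R ≈ 25.3 mm/hr; total ≈ 132 mm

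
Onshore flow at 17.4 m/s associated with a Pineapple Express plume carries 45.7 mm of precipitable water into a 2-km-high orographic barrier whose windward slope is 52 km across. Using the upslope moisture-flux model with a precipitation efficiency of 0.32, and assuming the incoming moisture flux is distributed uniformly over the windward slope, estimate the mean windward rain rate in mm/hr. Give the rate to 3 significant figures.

Incoming column moisture flux per unit ridge length: F = V × PW = 17.4 × 45.7 = 795.18 mm·m/s.
Spread over the 52 km slope with efficiency ε = 0.32: R = ε·F/W = 0.32 × 795.18 / 52000 m = 4.893e-03 mm/s.
R = 4.893e-03 × 3600 = 17.6 mm/hr.

R ≈ 17.6 mm/hr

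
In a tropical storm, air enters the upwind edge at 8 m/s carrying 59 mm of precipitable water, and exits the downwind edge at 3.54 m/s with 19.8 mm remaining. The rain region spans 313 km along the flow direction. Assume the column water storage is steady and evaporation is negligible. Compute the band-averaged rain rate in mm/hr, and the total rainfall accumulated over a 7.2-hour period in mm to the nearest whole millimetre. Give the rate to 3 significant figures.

R ≈ 4.62 mm/hr; total ≈ 33 mm

Column moisture flux per unit crosswind length is F = V × PW.
Inflow: F_in = 8 × 59 = 472 mm·m/s
Outflow: F_out = 3.54 × 19.8 = 70.092 mm·m/s
Steady-state rate R = (F_in − F_out)/L = (472 − 70.092) / 313000 m = 1.284e-03 mm/s.
R = 1.284e-03 × 3600 = 4.62 mm/hr.
Over 7.2 h: total = 4.62 × 7.2 = 33.264 ≈ 33 mm.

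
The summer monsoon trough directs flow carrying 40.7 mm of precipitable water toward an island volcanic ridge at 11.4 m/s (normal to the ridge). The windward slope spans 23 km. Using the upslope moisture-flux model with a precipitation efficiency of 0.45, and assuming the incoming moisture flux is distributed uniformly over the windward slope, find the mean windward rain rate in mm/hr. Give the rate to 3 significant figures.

Incoming column moisture flux per unit ridge length: F = V × PW = 11.4 × 40.7 = 463.98 mm·m/s.
Spread over the 23 km slope with efficiency ε = 0.45: R = ε·F/W = 0.45 × 463.98 / 23000 m = 9.078e-03 mm/s.
R = 9.078e-03 × 3600 = 32.7 mm/hr.

R ≈ 32.7 mm/hr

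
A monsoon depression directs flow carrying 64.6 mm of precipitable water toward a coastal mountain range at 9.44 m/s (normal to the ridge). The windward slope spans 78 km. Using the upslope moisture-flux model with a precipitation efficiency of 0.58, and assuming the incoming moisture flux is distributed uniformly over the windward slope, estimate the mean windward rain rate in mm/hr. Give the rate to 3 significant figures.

R ≈ 16.3 mm/hr

Incoming column moisture flux per unit ridge length: F = V × PW = 9.44 × 64.6 = 609.824 mm·m/s.
Spread over the 78 km slope with efficiency ε = 0.58: R = ε·F/W = 0.58 × 609.824 / 78000 m = 4.535e-03 mm/s.
R = 4.535e-03 × 3600 = 16.3 mm/hr.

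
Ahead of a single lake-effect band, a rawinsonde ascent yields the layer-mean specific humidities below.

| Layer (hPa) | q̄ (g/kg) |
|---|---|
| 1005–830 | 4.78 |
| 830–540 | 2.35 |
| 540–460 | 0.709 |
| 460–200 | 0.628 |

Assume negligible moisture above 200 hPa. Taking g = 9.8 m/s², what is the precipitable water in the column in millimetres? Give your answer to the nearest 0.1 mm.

PW ≈ 17.7 mm

Precipitable water is the column-integrated vapour mass per unit area: PW = (1/g) Σ q̄ Δp, with q in kg/kg and Δp in Pa (1 kg/m² of water = 1 mm).
Layer 1005–830 hPa: Δp = 175 hPa = 17500 Pa, q̄ = 0.00478 kg/kg → 0.00478 × 17500 / 9.8 = 8.54 mm
Layer 830–540 hPa: Δp = 290 hPa = 29000 Pa, q̄ = 0.00235 kg/kg → 0.00235 × 29000 / 9.8 = 6.95 mm
Layer 540–460 hPa: Δp = 80 hPa = 8000 Pa, q̄ = 0.000709 kg/kg → 0.000709 × 8000 / 9.8 = 0.58 mm
Layer 460–200 hPa: Δp = 260 hPa = 26000 Pa, q̄ = 0.000628 kg/kg → 0.000628 × 26000 / 9.8 = 1.67 mm
PW = 8.54 + 6.95 + 0.58 + 1.67 = 17.74 ≈ 17.7 mm.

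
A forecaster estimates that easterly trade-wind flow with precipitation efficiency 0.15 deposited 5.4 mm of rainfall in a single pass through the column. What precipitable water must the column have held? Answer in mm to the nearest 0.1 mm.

PW ≈ 36.0 mm

PW = rainfall / ε = 5.4 / 0.15 = 36.0 mm.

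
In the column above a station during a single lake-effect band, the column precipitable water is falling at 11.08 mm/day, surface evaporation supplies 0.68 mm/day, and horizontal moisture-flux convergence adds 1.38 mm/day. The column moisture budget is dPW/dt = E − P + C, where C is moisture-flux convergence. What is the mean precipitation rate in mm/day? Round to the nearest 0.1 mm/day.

P ≈ 13.1 mm/day

dPW/dt = -11.08 mm/day.
P = E + C − dPW/dt = 0.68 + (1.38) − (-11.08) = 13.1 mm/day.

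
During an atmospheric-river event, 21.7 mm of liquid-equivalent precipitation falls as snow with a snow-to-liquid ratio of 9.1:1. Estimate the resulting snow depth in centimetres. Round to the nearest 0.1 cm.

Snow depth = liquid × ratio = 21.7 mm × 9.1 = 197.47 mm = 19.7 cm.

snow depth ≈ 19.7 cm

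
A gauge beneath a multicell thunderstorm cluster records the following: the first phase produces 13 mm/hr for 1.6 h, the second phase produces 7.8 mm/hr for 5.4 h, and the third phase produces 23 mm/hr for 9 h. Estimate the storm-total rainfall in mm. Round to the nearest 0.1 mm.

total ≈ 269.9 mm

Total = Σ Rᵢ Δtᵢ = 13 × 1.6 + 7.8 × 5.4 + 23 × 9
      = 20.8 + 42.12 + 207 = 269.9 mm.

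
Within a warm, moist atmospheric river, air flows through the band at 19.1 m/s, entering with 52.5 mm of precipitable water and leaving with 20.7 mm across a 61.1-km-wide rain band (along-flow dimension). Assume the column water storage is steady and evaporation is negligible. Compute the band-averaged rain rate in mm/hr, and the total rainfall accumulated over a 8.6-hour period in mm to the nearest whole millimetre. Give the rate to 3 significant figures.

R ≈ 35.8 mm/hr; total ≈ 308 mm

Column moisture flux per unit crosswind length is F = V × PW.
Inflow: F_in = 19.1 × 52.5 = 1002.75 mm·m/s
Outflow: F_out = 19.1 × 20.7 = 395.37 mm·m/s
Steady-state rate R = (F_in − F_out)/L = (1002.75 − 395.37) / 61100 m = 9.941e-03 mm/s.
R = 9.941e-03 × 3600 = 35.8 mm/hr.
Over 8.6 h: total = 35.8 × 8.6 = 307.88 ≈ 308 mm.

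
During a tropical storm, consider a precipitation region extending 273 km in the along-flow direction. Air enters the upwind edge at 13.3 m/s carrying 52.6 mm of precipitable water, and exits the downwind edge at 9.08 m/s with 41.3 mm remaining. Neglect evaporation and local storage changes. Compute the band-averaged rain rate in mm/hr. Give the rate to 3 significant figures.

R ≈ 4.28 mm/hr

Column moisture flux per unit crosswind length is F = V × PW.
Inflow: F_in = 13.3 × 52.6 = 699.58 mm·m/s
Outflow: F_out = 9.08 × 41.3 = 375.004 mm·m/s
Steady-state rate R = (F_in − F_out)/L = (699.58 − 375.004) / 273000 m = 1.189e-03 mm/s.
R = 1.189e-03 × 3600 = 4.28 mm/hr.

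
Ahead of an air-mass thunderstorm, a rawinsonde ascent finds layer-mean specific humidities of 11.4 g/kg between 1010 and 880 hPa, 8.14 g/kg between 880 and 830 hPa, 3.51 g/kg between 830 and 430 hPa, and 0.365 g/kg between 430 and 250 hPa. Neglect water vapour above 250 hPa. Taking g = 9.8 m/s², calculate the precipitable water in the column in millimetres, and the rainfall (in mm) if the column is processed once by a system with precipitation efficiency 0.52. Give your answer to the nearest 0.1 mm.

Precipitable water is the column-integrated vapour mass per unit area: PW = (1/g) Σ q̄ Δp, with q in kg/kg and Δp in Pa (1 kg/m² of water = 1 mm).
Layer 1010–880 hPa: Δp = 130 hPa = 13000 Pa, q̄ = 0.0114 kg/kg → 0.0114 × 13000 / 9.8 = 15.12 mm
Layer 880–830 hPa: Δp = 50 hPa = 5000 Pa, q̄ = 0.00814 kg/kg → 0.00814 × 5000 / 9.8 = 4.15 mm
Layer 830–430 hPa: Δp = 400 hPa = 40000 Pa, q̄ = 0.00351 kg/kg → 0.00351 × 40000 / 9.8 = 14.33 mm
Layer 430–250 hPa: Δp = 180 hPa = 18000 Pa, q̄ = 0.000365 kg/kg → 0.000365 × 18000 / 9.8 = 0.67 mm
PW = 15.12 + 4.15 + 14.33 + 0.67 = 34.27 ≈ 34.3 mm.
Rainfall = ε × PW = 0.52 × 34.3 = 17.8 mm.

PW ≈ 34.3 mm; rainfall ≈ 17.8 mm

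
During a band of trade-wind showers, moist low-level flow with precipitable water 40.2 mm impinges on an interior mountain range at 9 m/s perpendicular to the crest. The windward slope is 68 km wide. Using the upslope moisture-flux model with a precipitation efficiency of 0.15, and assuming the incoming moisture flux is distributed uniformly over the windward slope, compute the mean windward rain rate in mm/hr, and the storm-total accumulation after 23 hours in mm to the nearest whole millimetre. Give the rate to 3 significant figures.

Incoming column moisture flux per unit ridge length: F = V × PW = 9 × 40.2 = 361.8 mm·m/s.
Spread over the 68 km slope with efficiency ε = 0.15: R = ε·F/W = 0.15 × 361.8 / 68000 m = 7.981e-04 mm/s.
R = 7.981e-04 × 3600 = 2.87 mm/hr.
Over 23 h: total = 2.87 × 23 = 66.01 ≈ 66 mm.

R ≈ 2.87 mm/hr; total ≈ 66 mm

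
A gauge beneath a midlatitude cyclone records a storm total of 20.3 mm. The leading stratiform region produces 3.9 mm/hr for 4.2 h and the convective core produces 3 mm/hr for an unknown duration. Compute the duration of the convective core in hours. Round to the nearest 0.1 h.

Known phases: 3.9 × 4.2 = 16.38 mm.
Remaining depth = 20.3 − 16.38 = 3.92 mm.
Duration = 3.92 / 3 = 1.3 h.

duration ≈ 1.3 h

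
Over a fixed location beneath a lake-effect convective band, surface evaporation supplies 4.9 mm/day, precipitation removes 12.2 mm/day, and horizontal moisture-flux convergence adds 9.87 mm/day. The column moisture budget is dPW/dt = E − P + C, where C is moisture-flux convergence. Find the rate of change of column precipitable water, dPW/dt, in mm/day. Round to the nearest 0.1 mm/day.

dPW/dt ≈ 2.6 mm/day

dPW/dt = E − P + C = 4.9 − 12.2 + (9.87) = 2.6 mm/day.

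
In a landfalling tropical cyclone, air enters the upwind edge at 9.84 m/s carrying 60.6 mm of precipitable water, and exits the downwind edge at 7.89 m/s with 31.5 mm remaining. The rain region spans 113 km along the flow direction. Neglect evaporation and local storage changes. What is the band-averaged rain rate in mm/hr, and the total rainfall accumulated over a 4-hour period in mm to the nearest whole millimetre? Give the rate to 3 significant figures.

R ≈ 11.1 mm/hr; total ≈ 44 mm

Column moisture flux per unit crosswind length is F = V × PW.
Inflow: F_in = 9.84 × 60.6 = 596.304 mm·m/s
Outflow: F_out = 7.89 × 31.5 = 248.535 mm·m/s
Steady-state rate R = (F_in − F_out)/L = (596.304 − 248.535) / 113000 m = 3.078e-03 mm/s.
R = 3.078e-03 × 3600 = 11.1 mm/hr.
Over 4 h: total = 11.1 × 4 = 44.4 ≈ 44 mm.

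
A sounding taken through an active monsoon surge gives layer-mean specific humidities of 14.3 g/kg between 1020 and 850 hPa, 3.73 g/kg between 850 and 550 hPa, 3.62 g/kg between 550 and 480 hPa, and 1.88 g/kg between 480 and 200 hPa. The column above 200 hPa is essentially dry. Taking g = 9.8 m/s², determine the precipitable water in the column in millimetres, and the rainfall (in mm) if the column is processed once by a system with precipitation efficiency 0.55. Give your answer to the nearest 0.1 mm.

Precipitable water is the column-integrated vapour mass per unit area: PW = (1/g) Σ q̄ Δp, with q in kg/kg and Δp in Pa (1 kg/m² of water = 1 mm).
Layer 1020–850 hPa: Δp = 170 hPa = 17000 Pa, q̄ = 0.0143 kg/kg → 0.0143 × 17000 / 9.8 = 24.81 mm
Layer 850–550 hPa: Δp = 300 hPa = 30000 Pa, q̄ = 0.00373 kg/kg → 0.00373 × 30000 / 9.8 = 11.42 mm
Layer 550–480 hPa: Δp = 70 hPa = 7000 Pa, q̄ = 0.00362 kg/kg → 0.00362 × 7000 / 9.8 = 2.59 mm
Layer 480–200 hPa: Δp = 280 hPa = 28000 Pa, q̄ = 0.00188 kg/kg → 0.00188 × 28000 / 9.8 = 5.37 mm
PW = 24.81 + 11.42 + 2.59 + 5.37 = 44.19 ≈ 44.2 mm.
Rainfall = ε × PW = 0.55 × 44.2 = 24.3 mm.

PW ≈ 44.2 mm; rainfall ≈ 24.3 mm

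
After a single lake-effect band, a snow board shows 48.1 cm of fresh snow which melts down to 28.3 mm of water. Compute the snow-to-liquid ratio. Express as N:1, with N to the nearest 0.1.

Ratio = snow depth / SWE = 481 mm / 28.3 mm = 17.0, i.e. 17.0:1.

ratio ≈ 17.0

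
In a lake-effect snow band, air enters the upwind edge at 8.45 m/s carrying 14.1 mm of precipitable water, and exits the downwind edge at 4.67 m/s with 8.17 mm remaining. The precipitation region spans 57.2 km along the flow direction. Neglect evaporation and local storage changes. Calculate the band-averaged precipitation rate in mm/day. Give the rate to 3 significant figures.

R ≈ 122 mm/day

Column moisture flux per unit crosswind length is F = V × PW.
Inflow: F_in = 8.45 × 14.1 = 119.145 mm·m/s
Outflow: F_out = 4.67 × 8.17 = 38.1539 mm·m/s
Steady-state rate R = (F_in − F_out)/L = (119.145 − 38.1539) / 57200 m = 1.416e-03 mm/s.
R = 1.416e-03 × 3600 × 24 = 122 mm/day.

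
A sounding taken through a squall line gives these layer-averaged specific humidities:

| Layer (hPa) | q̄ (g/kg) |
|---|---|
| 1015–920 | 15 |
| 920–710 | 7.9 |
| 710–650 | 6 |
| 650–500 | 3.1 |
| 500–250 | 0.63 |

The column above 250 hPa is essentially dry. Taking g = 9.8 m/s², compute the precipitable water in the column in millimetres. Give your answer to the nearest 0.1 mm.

PW ≈ 41.5 mm

Precipitable water is the column-integrated vapour mass per unit area: PW = (1/g) Σ q̄ Δp, with q in kg/kg and Δp in Pa (1 kg/m² of water = 1 mm).
Layer 1015–920 hPa: Δp = 95 hPa = 9500 Pa, q̄ = 0.015 kg/kg → 0.015 × 9500 / 9.8 = 14.54 mm
Layer 920–710 hPa: Δp = 210 hPa = 21000 Pa, q̄ = 0.0079 kg/kg → 0.0079 × 21000 / 9.8 = 16.93 mm
Layer 710–650 hPa: Δp = 60 hPa = 6000 Pa, q̄ = 0.006 kg/kg → 0.006 × 6000 / 9.8 = 3.67 mm
Layer 650–500 hPa: Δp = 150 hPa = 15000 Pa, q̄ = 0.0031 kg/kg → 0.0031 × 15000 / 9.8 = 4.74 mm
Layer 500–250 hPa: Δp = 250 hPa = 25000 Pa, q̄ = 0.00063 kg/kg → 0.00063 × 25000 / 9.8 = 1.61 mm
PW = 14.54 + 16.93 + 3.67 + 4.74 + 1.61 = 41.49 ≈ 41.5 mm.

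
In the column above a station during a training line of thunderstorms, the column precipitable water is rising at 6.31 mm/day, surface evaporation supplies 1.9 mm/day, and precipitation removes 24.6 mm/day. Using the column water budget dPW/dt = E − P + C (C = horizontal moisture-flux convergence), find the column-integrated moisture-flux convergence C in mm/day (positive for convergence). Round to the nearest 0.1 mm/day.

dPW/dt = +6.31 mm/day.
C = dPW/dt − E + P = (+6.31) − 1.9 + 24.6 = 29.0 mm/day.

C ≈ 29.0 mm/day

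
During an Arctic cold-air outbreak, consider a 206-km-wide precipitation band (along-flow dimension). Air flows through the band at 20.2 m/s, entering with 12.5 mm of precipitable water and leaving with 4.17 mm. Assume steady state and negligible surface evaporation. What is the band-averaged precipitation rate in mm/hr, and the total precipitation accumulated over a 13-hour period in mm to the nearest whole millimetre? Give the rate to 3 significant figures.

Column moisture flux per unit crosswind length is F = V × PW.
Inflow: F_in = 20.2 × 12.5 = 252.5 mm·m/s
Outflow: F_out = 20.2 × 4.17 = 84.234 mm·m/s
Steady-state rate R = (F_in − F_out)/L = (252.5 − 84.234) / 206000 m = 8.168e-04 mm/s.
R = 8.168e-04 × 3600 = 2.94 mm/hr.
Over 13 h: total = 2.94 × 13 = 38.22 ≈ 38 mm.

R ≈ 2.94 mm/hr; total ≈ 38 mm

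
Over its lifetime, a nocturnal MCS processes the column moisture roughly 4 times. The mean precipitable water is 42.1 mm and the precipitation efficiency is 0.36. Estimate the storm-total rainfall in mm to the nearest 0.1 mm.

rainfall ≈ 60.6 mm

Each cycle deposits ε × PW = 0.36 × 42.1 = 15.156 mm.
Over 4 cycles: 4 × 15.156 = 60.6 mm.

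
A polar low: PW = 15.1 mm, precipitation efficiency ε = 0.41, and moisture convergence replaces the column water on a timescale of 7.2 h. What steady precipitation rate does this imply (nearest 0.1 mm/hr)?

Each overturning extracts ε × PW = 0.41 × 15.1 = 6.191 mm.
Rate = ε·PW / τ = 6.191 / 7.2 h = 0.9 mm/hr.

R ≈ 0.9 mm/hr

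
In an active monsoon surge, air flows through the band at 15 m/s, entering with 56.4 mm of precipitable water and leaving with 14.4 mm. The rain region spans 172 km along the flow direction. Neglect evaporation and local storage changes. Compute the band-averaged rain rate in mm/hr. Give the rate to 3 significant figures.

Column moisture flux per unit crosswind length is F = V × PW.
Inflow: F_in = 15 × 56.4 = 846 mm·m/s
Outflow: F_out = 15 × 14.4 = 216 mm·m/s
Steady-state rate R = (F_in − F_out)/L = (846 − 216) / 172000 m = 3.663e-03 mm/s.
R = 3.663e-03 × 3600 = 13.2 mm/hr.

R ≈ 13.2 mm/hr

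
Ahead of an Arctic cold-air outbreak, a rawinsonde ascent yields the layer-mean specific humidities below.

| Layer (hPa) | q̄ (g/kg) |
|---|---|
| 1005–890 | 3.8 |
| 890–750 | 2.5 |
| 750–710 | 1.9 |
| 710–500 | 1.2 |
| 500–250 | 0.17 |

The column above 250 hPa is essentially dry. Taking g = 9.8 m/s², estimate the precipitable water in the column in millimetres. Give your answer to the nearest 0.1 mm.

PW ≈ 11.8 mm

Precipitable water is the column-integrated vapour mass per unit area: PW = (1/g) Σ q̄ Δp, with q in kg/kg and Δp in Pa (1 kg/m² of water = 1 mm).
Layer 1005–890 hPa: Δp = 115 hPa = 11500 Pa, q̄ = 0.0038 kg/kg → 0.0038 × 11500 / 9.8 = 4.46 mm
Layer 890–750 hPa: Δp = 140 hPa = 14000 Pa, q̄ = 0.0025 kg/kg → 0.0025 × 14000 / 9.8 = 3.57 mm
Layer 750–710 hPa: Δp = 40 hPa = 4000 Pa, q̄ = 0.0019 kg/kg → 0.0019 × 4000 / 9.8 = 0.78 mm
Layer 710–500 hPa: Δp = 210 hPa = 21000 Pa, q̄ = 0.0012 kg/kg → 0.0012 × 21000 / 9.8 = 2.57 mm
Layer 500–250 hPa: Δp = 250 hPa = 25000 Pa, q̄ = 0.00017 kg/kg → 0.00017 × 25000 / 9.8 = 0.43 mm
PW = 4.46 + 3.57 + 0.78 + 2.57 + 0.43 = 11.81 ≈ 11.8 mm.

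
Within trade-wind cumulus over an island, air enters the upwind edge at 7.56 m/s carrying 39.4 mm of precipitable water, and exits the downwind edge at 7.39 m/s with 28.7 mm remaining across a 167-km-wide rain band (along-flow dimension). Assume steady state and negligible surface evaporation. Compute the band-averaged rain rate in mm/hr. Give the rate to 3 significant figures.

R ≈ 1.85 mm/hr

Column moisture flux per unit crosswind length is F = V × PW.
Inflow: F_in = 7.56 × 39.4 = 297.864 mm·m/s
Outflow: F_out = 7.39 × 28.7 = 212.093 mm·m/s
Steady-state rate R = (F_in − F_out)/L = (297.864 − 212.093) / 167000 m = 5.136e-04 mm/s.
R = 5.136e-04 × 3600 = 1.85 mm/hr.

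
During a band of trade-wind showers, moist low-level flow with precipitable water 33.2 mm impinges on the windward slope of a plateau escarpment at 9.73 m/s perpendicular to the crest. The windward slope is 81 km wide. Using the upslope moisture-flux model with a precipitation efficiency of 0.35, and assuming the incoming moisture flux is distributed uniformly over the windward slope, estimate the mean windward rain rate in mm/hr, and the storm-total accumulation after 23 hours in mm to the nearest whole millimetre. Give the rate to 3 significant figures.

Incoming column moisture flux per unit ridge length: F = V × PW = 9.73 × 33.2 = 323.036 mm·m/s.
Spread over the 81 km slope with efficiency ε = 0.35: R = ε·F/W = 0.35 × 323.036 / 81000 m = 1.396e-03 mm/s.
R = 1.396e-03 × 3600 = 5.03 mm/hr.
Over 23 h: total = 5.03 × 23 = 115.69 ≈ 116 mm.

R ≈ 5.03 mm/hr; total ≈ 116 mm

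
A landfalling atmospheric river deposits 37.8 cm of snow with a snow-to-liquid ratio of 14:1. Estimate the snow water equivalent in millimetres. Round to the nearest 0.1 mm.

SWE = snow depth / ratio = 37.8 cm / 14 = 2.700 cm = 27.0 mm.

SWE ≈ 27.0 mm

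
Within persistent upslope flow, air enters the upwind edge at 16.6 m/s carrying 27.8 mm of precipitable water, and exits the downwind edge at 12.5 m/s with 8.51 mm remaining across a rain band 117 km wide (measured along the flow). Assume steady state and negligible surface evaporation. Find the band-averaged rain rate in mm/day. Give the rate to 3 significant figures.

R ≈ 262 mm/day

Column moisture flux per unit crosswind length is F = V × PW.
Inflow: F_in = 16.6 × 27.8 = 461.48 mm·m/s
Outflow: F_out = 12.5 × 8.51 = 106.375 mm·m/s
Steady-state rate R = (F_in − F_out)/L = (461.48 − 106.375) / 117000 m = 3.035e-03 mm/s.
R = 3.035e-03 × 3600 × 24 = 262 mm/day.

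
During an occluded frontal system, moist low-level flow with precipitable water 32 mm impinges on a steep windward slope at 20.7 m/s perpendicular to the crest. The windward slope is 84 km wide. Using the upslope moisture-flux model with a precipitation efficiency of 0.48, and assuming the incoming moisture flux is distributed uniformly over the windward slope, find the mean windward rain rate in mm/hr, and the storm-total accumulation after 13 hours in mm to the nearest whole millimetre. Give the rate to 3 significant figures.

Incoming column moisture flux per unit ridge length: F = V × PW = 20.7 × 32 = 662.4 mm·m/s.
Spread over the 84 km slope with efficiency ε = 0.48: R = ε·F/W = 0.48 × 662.4 / 84000 m = 3.785e-03 mm/s.
R = 3.785e-03 × 3600 = 13.6 mm/hr.
Over 13 h: total = 13.6 × 13 = 176.8 ≈ 177 mm.

R ≈ 13.6 mm/hr; total ≈ 177 mm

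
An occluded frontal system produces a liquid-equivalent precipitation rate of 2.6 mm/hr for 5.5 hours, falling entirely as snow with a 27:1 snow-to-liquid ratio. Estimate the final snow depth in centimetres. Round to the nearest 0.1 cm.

snow depth ≈ 38.6 cm

Liquid-equivalent depth = 2.6 × 5.5 = 14.3 mm.
Snow depth = 14.3 mm × 27 = 386.1 mm = 38.6 cm.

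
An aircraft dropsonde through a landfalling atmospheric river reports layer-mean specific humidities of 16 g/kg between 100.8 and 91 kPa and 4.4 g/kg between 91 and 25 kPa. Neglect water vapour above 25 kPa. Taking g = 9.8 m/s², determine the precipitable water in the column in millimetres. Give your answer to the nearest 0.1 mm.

PW ≈ 45.6 mm

Precipitable water is the column-integrated vapour mass per unit area: PW = (1/g) Σ q̄ Δp, with q in kg/kg and Δp in Pa (1 kg/m² of water = 1 mm).
Layer 100.8–91 kPa: Δp = 98 hPa = 9800 Pa, q̄ = 0.016 kg/kg → 0.016 × 9800 / 9.8 = 16.00 mm
Layer 91–25 kPa: Δp = 660 hPa = 66000 Pa, q̄ = 0.0044 kg/kg → 0.0044 × 66000 / 9.8 = 29.63 mm
PW = 16.00 + 29.63 = 45.63 ≈ 45.6 mm.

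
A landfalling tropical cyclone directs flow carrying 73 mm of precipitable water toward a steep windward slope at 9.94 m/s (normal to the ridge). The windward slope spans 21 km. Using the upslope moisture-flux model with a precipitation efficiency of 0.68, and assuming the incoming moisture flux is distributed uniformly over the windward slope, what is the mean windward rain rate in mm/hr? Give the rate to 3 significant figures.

R ≈ 84.6 mm/hr

Incoming column moisture flux per unit ridge length: F = V × PW = 9.94 × 73 = 725.62 mm·m/s.
Spread over the 21 km slope with efficiency ε = 0.68: R = ε·F/W = 0.68 × 725.62 / 21000 m = 2.350e-02 mm/s.
R = 2.350e-02 × 3600 = 84.6 mm/hr.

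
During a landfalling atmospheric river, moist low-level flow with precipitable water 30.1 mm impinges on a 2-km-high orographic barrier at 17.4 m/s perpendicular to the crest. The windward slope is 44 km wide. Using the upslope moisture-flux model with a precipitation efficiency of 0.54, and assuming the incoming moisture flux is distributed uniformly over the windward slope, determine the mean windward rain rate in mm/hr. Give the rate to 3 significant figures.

Incoming column moisture flux per unit ridge length: F = V × PW = 17.4 × 30.1 = 523.74 mm·m/s.
Spread over the 44 km slope with efficiency ε = 0.54: R = ε·F/W = 0.54 × 523.74 / 44000 m = 6.428e-03 mm/s.
R = 6.428e-03 × 3600 = 23.1 mm/hr.

R ≈ 23.1 mm/hr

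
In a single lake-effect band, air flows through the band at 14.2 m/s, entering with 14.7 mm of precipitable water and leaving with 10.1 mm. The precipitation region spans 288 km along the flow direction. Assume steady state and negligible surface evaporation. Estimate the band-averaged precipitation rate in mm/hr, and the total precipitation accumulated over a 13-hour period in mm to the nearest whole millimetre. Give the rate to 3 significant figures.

Column moisture flux per unit crosswind length is F = V × PW.
Inflow: F_in = 14.2 × 14.7 = 208.74 mm·m/s
Outflow: F_out = 14.2 × 10.1 = 143.42 mm·m/s
Steady-state rate R = (F_in − F_out)/L = (208.74 − 143.42) / 288000 m = 2.268e-04 mm/s.
R = 2.268e-04 × 3600 = 0.816 mm/hr.
Over 13 h: total = 0.816 × 13 = 10.608 ≈ 11 mm.

R ≈ 0.816 mm/hr; total ≈ 11 mm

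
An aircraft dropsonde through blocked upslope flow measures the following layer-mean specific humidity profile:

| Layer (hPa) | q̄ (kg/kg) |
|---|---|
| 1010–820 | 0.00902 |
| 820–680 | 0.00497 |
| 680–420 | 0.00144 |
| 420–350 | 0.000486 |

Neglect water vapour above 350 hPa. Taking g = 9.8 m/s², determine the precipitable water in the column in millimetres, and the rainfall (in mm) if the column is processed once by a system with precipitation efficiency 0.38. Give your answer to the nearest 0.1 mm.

Precipitable water is the column-integrated vapour mass per unit area: PW = (1/g) Σ q̄ Δp, with q in kg/kg and Δp in Pa (1 kg/m² of water = 1 mm).
Layer 1010–820 hPa: Δp = 190 hPa = 19000 Pa, q̄ = 0.00902 kg/kg → 0.00902 × 19000 / 9.8 = 17.49 mm
Layer 820–680 hPa: Δp = 140 hPa = 14000 Pa, q̄ = 0.00497 kg/kg → 0.00497 × 14000 / 9.8 = 7.10 mm
Layer 680–420 hPa: Δp = 260 hPa = 26000 Pa, q̄ = 0.00144 kg/kg → 0.00144 × 26000 / 9.8 = 3.82 mm
Layer 420–350 hPa: Δp = 70 hPa = 7000 Pa, q̄ = 0.000486 kg/kg → 0.000486 × 7000 / 9.8 = 0.35 mm
PW = 17.49 + 7.10 + 3.82 + 0.35 = 28.76 ≈ 28.8 mm.
Rainfall = ε × PW = 0.38 × 28.8 = 10.9 mm.

PW ≈ 28.8 mm; rainfall ≈ 10.9 mm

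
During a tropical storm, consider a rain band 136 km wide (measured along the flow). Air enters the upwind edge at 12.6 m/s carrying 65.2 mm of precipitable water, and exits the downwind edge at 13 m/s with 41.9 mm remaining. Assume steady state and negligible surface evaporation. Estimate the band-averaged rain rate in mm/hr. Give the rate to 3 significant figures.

Column moisture flux per unit crosswind length is F = V × PW.
Inflow: F_in = 12.6 × 65.2 = 821.52 mm·m/s
Outflow: F_out = 13 × 41.9 = 544.7 mm·m/s
Steady-state rate R = (F_in − F_out)/L = (821.52 − 544.7) / 136000 m = 2.035e-03 mm/s.
R = 2.035e-03 × 3600 = 7.33 mm/hr.

R ≈ 7.33 mm/hr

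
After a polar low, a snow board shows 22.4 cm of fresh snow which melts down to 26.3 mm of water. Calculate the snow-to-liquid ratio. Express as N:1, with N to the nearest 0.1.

Ratio = snow depth / SWE = 224 mm / 26.3 mm = 8.5, i.e. 8.5:1.

ratio ≈ 8.5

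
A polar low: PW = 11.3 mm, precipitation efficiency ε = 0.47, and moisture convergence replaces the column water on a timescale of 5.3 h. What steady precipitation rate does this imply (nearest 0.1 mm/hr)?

R ≈ 1.0 mm/hr

Each overturning extracts ε × PW = 0.47 × 11.3 = 5.311 mm.
Rate = ε·PW / τ = 5.311 / 5.3 h = 1.0 mm/hr.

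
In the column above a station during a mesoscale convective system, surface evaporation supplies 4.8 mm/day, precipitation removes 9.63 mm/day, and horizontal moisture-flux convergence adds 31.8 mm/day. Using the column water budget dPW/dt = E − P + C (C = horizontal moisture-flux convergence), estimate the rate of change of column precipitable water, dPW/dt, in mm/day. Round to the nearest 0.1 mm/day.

dPW/dt = E − P + C = 4.8 − 9.63 + (31.8) = 27.0 mm/day.

dPW/dt ≈ 27.0 mm/day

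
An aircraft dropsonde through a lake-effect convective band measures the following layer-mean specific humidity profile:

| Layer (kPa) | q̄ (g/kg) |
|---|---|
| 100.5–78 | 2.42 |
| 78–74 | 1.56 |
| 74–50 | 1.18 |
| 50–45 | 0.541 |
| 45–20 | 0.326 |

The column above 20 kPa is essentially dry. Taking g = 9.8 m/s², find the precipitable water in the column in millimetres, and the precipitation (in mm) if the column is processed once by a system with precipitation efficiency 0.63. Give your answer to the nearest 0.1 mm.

PW ≈ 10.2 mm; precipitation ≈ 6.4 mm

Precipitable water is the column-integrated vapour mass per unit area: PW = (1/g) Σ q̄ Δp, with q in kg/kg and Δp in Pa (1 kg/m² of water = 1 mm).
Layer 100.5–78 kPa: Δp = 225 hPa = 22500 Pa, q̄ = 0.00242 kg/kg → 0.00242 × 22500 / 9.8 = 5.56 mm
Layer 78–74 kPa: Δp = 40 hPa = 4000 Pa, q̄ = 0.00156 kg/kg → 0.00156 × 4000 / 9.8 = 0.64 mm
Layer 74–50 kPa: Δp = 240 hPa = 24000 Pa, q̄ = 0.00118 kg/kg → 0.00118 × 24000 / 9.8 = 2.89 mm
Layer 50–45 kPa: Δp = 50 hPa = 5000 Pa, q̄ = 0.000541 kg/kg → 0.000541 × 5000 / 9.8 = 0.28 mm
Layer 45–20 kPa: Δp = 250 hPa = 25000 Pa, q̄ = 0.000326 kg/kg → 0.000326 × 25000 / 9.8 = 0.83 mm
PW = 5.56 + 0.64 + 2.89 + 0.28 + 0.83 = 10.20 ≈ 10.2 mm.
Precipitation = ε × PW = 0.63 × 10.2 = 6.4 mm.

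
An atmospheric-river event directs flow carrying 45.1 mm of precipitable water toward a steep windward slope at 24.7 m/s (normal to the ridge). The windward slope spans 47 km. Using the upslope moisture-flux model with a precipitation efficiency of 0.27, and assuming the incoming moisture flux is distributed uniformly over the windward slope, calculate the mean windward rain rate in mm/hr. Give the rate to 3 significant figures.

R ≈ 23.0 mm/hr

Incoming column moisture flux per unit ridge length: F = V × PW = 24.7 × 45.1 = 1113.97 mm·m/s.
Spread over the 47 km slope with efficiency ε = 0.27: R = ε·F/W = 0.27 × 1113.97 / 47000 m = 6.399e-03 mm/s.
R = 6.399e-03 × 3600 = 23.0 mm/hr.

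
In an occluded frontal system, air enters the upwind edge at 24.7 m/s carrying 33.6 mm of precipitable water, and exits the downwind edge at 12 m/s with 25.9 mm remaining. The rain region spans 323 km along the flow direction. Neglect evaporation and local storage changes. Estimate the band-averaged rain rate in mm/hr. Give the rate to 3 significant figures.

Column moisture flux per unit crosswind length is F = V × PW.
Inflow: F_in = 24.7 × 33.6 = 829.92 mm·m/s
Outflow: F_out = 12 × 25.9 = 310.8 mm·m/s
Steady-state rate R = (F_in − F_out)/L = (829.92 − 310.8) / 323000 m = 1.607e-03 mm/s.
R = 1.607e-03 × 3600 = 5.79 mm/hr.

R ≈ 5.79 mm/hr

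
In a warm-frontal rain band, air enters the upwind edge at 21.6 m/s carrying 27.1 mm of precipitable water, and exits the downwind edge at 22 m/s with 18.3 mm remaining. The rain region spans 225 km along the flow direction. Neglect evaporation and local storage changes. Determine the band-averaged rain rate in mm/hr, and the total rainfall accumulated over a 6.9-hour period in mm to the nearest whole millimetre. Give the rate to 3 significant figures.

R ≈ 2.92 mm/hr; total ≈ 20 mm

Column moisture flux per unit crosswind length is F = V × PW.
Inflow: F_in = 21.6 × 27.1 = 585.36 mm·m/s
Outflow: F_out = 22 × 18.3 = 402.6 mm·m/s
Steady-state rate R = (F_in − F_out)/L = (585.36 − 402.6) / 225000 m = 8.123e-04 mm/s.
R = 8.123e-04 × 3600 = 2.92 mm/hr.
Over 6.9 h: total = 2.92 × 6.9 = 20.148 ≈ 20 mm.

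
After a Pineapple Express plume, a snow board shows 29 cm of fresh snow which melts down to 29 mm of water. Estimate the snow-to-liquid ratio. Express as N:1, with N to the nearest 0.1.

Ratio = snow depth / SWE = 290 mm / 29 mm = 10.0, i.e. 10.0:1.

ratio ≈ 10.0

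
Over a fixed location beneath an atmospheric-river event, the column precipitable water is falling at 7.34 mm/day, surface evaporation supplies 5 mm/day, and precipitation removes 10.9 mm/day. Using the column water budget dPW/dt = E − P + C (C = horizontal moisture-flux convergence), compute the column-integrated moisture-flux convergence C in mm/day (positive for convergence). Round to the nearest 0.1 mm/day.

C ≈ -1.4 mm/day

dPW/dt = -7.34 mm/day.
C = dPW/dt − E + P = (-7.34) − 5 + 10.9 = -1.4 mm/day.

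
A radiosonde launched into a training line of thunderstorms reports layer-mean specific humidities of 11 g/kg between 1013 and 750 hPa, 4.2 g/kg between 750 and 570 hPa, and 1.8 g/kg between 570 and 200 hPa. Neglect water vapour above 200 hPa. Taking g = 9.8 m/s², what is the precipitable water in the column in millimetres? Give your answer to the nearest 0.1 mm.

Precipitable water is the column-integrated vapour mass per unit area: PW = (1/g) Σ q̄ Δp, with q in kg/kg and Δp in Pa (1 kg/m² of water = 1 mm).
Layer 1013–750 hPa: Δp = 263 hPa = 26300 Pa, q̄ = 0.011 kg/kg → 0.011 × 26300 / 9.8 = 29.52 mm
Layer 750–570 hPa: Δp = 180 hPa = 18000 Pa, q̄ = 0.0042 kg/kg → 0.0042 × 18000 / 9.8 = 7.71 mm
Layer 570–200 hPa: Δp = 370 hPa = 37000 Pa, q̄ = 0.0018 kg/kg → 0.0018 × 37000 / 9.8 = 6.80 mm
PW = 29.52 + 7.71 + 6.80 = 44.03 ≈ 44.0 mm.

PW ≈ 44.0 mm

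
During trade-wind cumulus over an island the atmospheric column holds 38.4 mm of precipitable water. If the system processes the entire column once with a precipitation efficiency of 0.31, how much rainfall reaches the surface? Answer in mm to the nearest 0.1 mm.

Rainfall = ε × PW = 0.31 × 38.4 = 11.9 mm.

rainfall ≈ 11.9 mm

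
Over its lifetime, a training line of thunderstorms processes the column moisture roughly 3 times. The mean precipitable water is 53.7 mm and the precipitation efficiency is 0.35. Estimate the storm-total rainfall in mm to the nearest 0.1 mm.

rainfall ≈ 56.4 mm

Each cycle deposits ε × PW = 0.35 × 53.7 = 18.795 mm.
Over 3 cycles: 3 × 18.795 = 56.4 mm.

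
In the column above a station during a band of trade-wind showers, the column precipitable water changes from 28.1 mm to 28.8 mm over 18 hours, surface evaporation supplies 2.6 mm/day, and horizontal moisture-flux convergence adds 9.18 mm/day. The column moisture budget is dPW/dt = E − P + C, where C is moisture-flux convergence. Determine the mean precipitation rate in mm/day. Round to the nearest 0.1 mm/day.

dPW/dt = (28.8 − 28.1) mm / (18/24 day) = +0.933 mm/day.
P = E + C − dPW/dt = 2.6 + (9.18) − (+0.933) = 10.8 mm/day.

P ≈ 10.8 mm/day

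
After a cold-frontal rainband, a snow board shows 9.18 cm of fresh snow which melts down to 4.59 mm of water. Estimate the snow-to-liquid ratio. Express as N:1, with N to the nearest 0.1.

ratio ≈ 20.0

Ratio = snow depth / SWE = 91.8 mm / 4.59 mm = 20.0, i.e. 20.0:1.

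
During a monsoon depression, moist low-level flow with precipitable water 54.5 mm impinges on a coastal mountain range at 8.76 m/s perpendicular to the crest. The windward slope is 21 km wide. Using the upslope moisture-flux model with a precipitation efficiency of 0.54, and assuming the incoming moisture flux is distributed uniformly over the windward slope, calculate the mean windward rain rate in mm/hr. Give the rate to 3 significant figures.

Incoming column moisture flux per unit ridge length: F = V × PW = 8.76 × 54.5 = 477.42 mm·m/s.
Spread over the 21 km slope with efficiency ε = 0.54: R = ε·F/W = 0.54 × 477.42 / 21000 m = 1.228e-02 mm/s.
R = 1.228e-02 × 3600 = 44.2 mm/hr.

R ≈ 44.2 mm/hr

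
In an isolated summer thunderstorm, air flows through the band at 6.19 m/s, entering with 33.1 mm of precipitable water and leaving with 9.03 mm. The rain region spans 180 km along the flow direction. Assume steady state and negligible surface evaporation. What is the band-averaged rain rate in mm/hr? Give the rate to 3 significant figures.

Column moisture flux per unit crosswind length is F = V × PW.
Inflow: F_in = 6.19 × 33.1 = 204.889 mm·m/s
Outflow: F_out = 6.19 × 9.03 = 55.8957 mm·m/s
Steady-state rate R = (F_in − F_out)/L = (204.889 − 55.8957) / 180000 m = 8.277e-04 mm/s.
R = 8.277e-04 × 3600 = 2.98 mm/hr.

R ≈ 2.98 mm/hr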